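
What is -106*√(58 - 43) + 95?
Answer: 95 - 106*√15 ≈ -315.54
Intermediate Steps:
-106*√(58 - 43) + 95 = -106*√15 + 95 = 95 - 106*√15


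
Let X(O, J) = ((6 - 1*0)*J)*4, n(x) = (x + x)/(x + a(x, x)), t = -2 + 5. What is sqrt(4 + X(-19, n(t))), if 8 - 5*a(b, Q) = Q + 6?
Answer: 2*sqrt(679)/7 ≈ 7.4450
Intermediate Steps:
a(b, Q) = 2/5 - Q/5 (a(b, Q) = 8/5 - (Q + 6)/5 = 8/5 - (6 + Q)/5 = 8/5 + (-6/5 - Q/5) = 2/5 - Q/5)
t = 3
n(x) = 2*x/(2/5 + 4*x/5) (n(x) = (x + x)/(x + (2/5 - x/5)) = (2*x)/(2/5 + 4*x/5) = 2*x/(2/5 + 4*x/5))
X(O, J) = 24*J (X(O, J) = ((6 + 0)*J)*4 = (6*J)*4 = 24*J)
sqrt(4 + X(-19, n(t))) = sqrt(4 + 24*(5*3/(1 + 2*3))) = sqrt(4 + 24*(5*3/(1 + 6))) = sqrt(4 + 24*(5*3/7)) = sqrt(4 + 24*(5*3*(1/7))) = sqrt(4 + 24*(15/7)) = sqrt(4 + 360/7) = sqrt(388/7) = 2*sqrt(679)/7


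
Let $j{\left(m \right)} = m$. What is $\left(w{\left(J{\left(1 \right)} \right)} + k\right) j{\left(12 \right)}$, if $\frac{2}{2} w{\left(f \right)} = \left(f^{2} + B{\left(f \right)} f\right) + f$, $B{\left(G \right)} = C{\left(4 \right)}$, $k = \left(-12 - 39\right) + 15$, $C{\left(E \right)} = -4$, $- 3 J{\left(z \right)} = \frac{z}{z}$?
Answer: $- \frac{1256}{3} \approx -418.67$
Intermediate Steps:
$J{\left(z \right)} = - \frac{1}{3}$ ($J{\left(z \right)} = - \frac{z \frac{1}{z}}{3} = \left(- \frac{1}{3}\right) 1 = - \frac{1}{3}$)
$k = -36$ ($k = -51 + 15 = -36$)
$B{\left(G \right)} = -4$
$w{\left(f \right)} = f^{2} - 3 f$ ($w{\left(f \right)} = \left(f^{2} - 4 f\right) + f = f^{2} - 3 f$)
$\left(w{\left(J{\left(1 \right)} \right)} + k\right) j{\left(12 \right)} = \left(- \frac{-3 - \frac{1}{3}}{3} - 36\right) 12 = \left(\left(- \frac{1}{3}\right) \left(- \frac{10}{3}\right) - 36\right) 12 = \left(\frac{10}{9} - 36\right) 12 = \left(- \frac{314}{9}\right) 12 = - \frac{1256}{3}$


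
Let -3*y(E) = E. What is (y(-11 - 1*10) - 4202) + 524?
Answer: -3671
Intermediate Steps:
y(E) = -E/3
(y(-11 - 1*10) - 4202) + 524 = (-(-11 - 1*10)/3 - 4202) + 524 = (-(-11 - 10)/3 - 4202) + 524 = (-⅓*(-21) - 4202) + 524 = (7 - 4202) + 524 = -4195 + 524 = -3671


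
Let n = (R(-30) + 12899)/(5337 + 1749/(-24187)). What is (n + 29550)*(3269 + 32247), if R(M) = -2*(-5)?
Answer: 22580791089947038/21514045 ≈ 1.0496e+9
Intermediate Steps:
R(M) = 10
n = 104076661/43028090 (n = (10 + 12899)/(5337 + 1749/(-24187)) = 12909/(5337 + 1749*(-1/24187)) = 12909/(5337 - 1749/24187) = 12909/(129084270/24187) = 12909*(24187/129084270) = 104076661/43028090 ≈ 2.4188)
(n + 29550)*(3269 + 32247) = (104076661/43028090 + 29550)*(3269 + 32247) = (1271584136161/43028090)*35516 = 22580791089947038/21514045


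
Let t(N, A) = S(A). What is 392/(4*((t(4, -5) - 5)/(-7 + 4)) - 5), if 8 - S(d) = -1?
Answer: -1176/31 ≈ -37.935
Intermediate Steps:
S(d) = 9 (S(d) = 8 - 1*(-1) = 8 + 1 = 9)
t(N, A) = 9
392/(4*((t(4, -5) - 5)/(-7 + 4)) - 5) = 392/(4*((9 - 5)/(-7 + 4)) - 5) = 392/(4*(4/(-3)) - 5) = 392/(4*(4*(-1/3)) - 5) = 392/(4*(-4/3) - 5) = 392/(-16/3 - 5) = 392/(-31/3) = 392*(-3/31) = -1176/31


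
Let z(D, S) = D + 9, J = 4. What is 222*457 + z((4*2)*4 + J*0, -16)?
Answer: 101495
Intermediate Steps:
z(D, S) = 9 + D
222*457 + z((4*2)*4 + J*0, -16) = 222*457 + (9 + ((4*2)*4 + 4*0)) = 101454 + (9 + (8*4 + 0)) = 101454 + (9 + (32 + 0)) = 101454 + (9 + 32) = 101454 + 41 = 101495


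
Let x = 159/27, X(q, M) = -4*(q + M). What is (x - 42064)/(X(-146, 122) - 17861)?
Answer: 378523/159885 ≈ 2.3675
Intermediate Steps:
X(q, M) = -4*M - 4*q (X(q, M) = -4*(M + q) = -4*M - 4*q)
x = 53/9 (x = (1/27)*159 = 53/9 ≈ 5.8889)
(x - 42064)/(X(-146, 122) - 17861) = (53/9 - 42064)/((-4*122 - 4*(-146)) - 17861) = -378523/(9*((-488 + 584) - 17861)) = -378523/(9*(96 - 17861)) = -378523/9/(-17765) = -378523/9*(-1/17765) = 378523/159885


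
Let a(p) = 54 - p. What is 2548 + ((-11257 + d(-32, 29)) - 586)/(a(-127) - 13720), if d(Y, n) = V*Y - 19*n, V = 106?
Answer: 11504386/4513 ≈ 2549.2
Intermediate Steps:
d(Y, n) = -19*n + 106*Y (d(Y, n) = 106*Y - 19*n = -19*n + 106*Y)
2548 + ((-11257 + d(-32, 29)) - 586)/(a(-127) - 13720) = 2548 + ((-11257 + (-19*29 + 106*(-32))) - 586)/((54 - 1*(-127)) - 13720) = 2548 + ((-11257 + (-551 - 3392)) - 586)/((54 + 127) - 13720) = 2548 + ((-11257 - 3943) - 586)/(181 - 13720) = 2548 + (-15200 - 586)/(-13539) = 2548 - 15786*(-1/13539) = 2548 + 5262/4513 = 11504386/4513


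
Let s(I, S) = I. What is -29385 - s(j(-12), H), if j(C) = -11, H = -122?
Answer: -29374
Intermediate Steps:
-29385 - s(j(-12), H) = -29385 - 1*(-11) = -29385 + 11 = -29374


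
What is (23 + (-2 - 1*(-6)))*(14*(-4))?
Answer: -1512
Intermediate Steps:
(23 + (-2 - 1*(-6)))*(14*(-4)) = (23 + (-2 + 6))*(-56) = (23 + 4)*(-56) = 27*(-56) = -1512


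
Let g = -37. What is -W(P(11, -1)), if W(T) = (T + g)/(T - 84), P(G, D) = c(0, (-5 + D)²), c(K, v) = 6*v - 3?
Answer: -176/129 ≈ -1.3643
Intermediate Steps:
c(K, v) = -3 + 6*v
P(G, D) = -3 + 6*(-5 + D)²
W(T) = (-37 + T)/(-84 + T) (W(T) = (T - 37)/(T - 84) = (-37 + T)/(-84 + T))
-W(P(11, -1)) = -(-37 + (-3 + 6*(-5 - 1)²))/(-84 + (-3 + 6*(-5 - 1)²)) = -(-37 + (-3 + 6*(-6)²))/(-84 + (-3 + 6*(-6)²)) = -(-37 + (-3 + 6*36))/(-84 + (-3 + 6*36)) = -(-37 + (-3 + 216))/(-84 + (-3 + 216)) = -(-37 + 213)/(-84 + 213) = -176/129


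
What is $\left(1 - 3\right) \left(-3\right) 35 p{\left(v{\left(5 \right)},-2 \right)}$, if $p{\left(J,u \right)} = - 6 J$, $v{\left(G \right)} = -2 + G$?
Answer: $-3780$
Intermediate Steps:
$\left(1 - 3\right) \left(-3\right) 35 p{\left(v{\left(5 \right)},-2 \right)} = \left(1 - 3\right) \left(-3\right) 35 \left(- 6 \left(-2 + 5\right)\right) = \left(-2\right) \left(-3\right) 35 \left(\left(-6\right) 3\right) = 6 \cdot 35 \left(-18\right) = 210 \left(-18\right) = -3780$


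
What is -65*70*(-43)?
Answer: 195650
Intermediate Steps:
-65*70*(-43) = -4550*(-43) = 195650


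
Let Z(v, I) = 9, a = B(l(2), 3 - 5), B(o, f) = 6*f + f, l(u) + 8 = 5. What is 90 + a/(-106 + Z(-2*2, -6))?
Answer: 8744/97 ≈ 90.144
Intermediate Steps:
l(u) = -3 (l(u) = -8 + 5 = -3)
B(o, f) = 7*f
a = -14 (a = 7*(3 - 5) = 7*(-2) = -14)
90 + a/(-106 + Z(-2*2, -6)) = 90 - 14/(-106 + 9) = 90 - 14/(-97) = 90 - 1/97*(-14) = 90 + 14/97 = 8744/97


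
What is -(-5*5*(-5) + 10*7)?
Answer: -195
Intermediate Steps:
-(-5*5*(-5) + 10*7) = -(-25*(-5) + 70) = -(125 + 70) = -1*195 = -195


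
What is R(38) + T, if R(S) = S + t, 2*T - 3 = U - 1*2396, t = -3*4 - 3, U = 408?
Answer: -1939/2 ≈ -969.50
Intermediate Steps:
t = -15 (t = -12 - 3 = -15)
T = -1985/2 (T = 3/2 + (408 - 1*2396)/2 = 3/2 + (408 - 2396)/2 = 3/2 + (½)*(-1988) = 3/2 - 994 = -1985/2 ≈ -992.50)
R(S) = -15 + S (R(S) = S - 15 = -15 + S)
R(38) + T = (-15 + 38) - 1985/2 = 23 - 1985/2 = -1939/2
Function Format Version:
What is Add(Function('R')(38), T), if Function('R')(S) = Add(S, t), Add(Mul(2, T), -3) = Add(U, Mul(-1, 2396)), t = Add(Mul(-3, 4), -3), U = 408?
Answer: Rational(-1939, 2) ≈ -969.50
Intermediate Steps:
t = -15 (t = Add(-12, -3) = -15)
T = Rational(-1985, 2) (T = Add(Rational(3, 2), Mul(Rational(1, 2), Add(408, Mul(-1, 2396)))) = Add(Rational(3, 2), Mul(Rational(1, 2), Add(408, -2396))) = Add(Rational(3, 2), Mul(Rational(1, 2), -1988)) = Add(Rational(3, 2), -994) = Rational(-1985, 2) ≈ -992.50)
Function('R')(S) = Add(-15, S) (Function('R')(S) = Add(S, -15) = Add(-15, S))
Add(Function('R')(38), T) = Add(Add(-15, 38), Rational(-1985, 2)) = Add(23, Rational(-1985, 2)) = Rational(-1939, 2)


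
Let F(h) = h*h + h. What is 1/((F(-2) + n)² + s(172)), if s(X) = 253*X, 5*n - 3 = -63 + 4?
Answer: 25/1090016 ≈ 2.2935e-5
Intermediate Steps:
n = -56/5 (n = ⅗ + (-63 + 4)/5 = ⅗ + (⅕)*(-59) = ⅗ - 59/5 = -56/5 ≈ -11.200)
F(h) = h + h² (F(h) = h² + h = h + h²)
1/((F(-2) + n)² + s(172)) = 1/((-2*(1 - 2) - 56/5)² + 253*172) = 1/((-2*(-1) - 56/5)² + 43516) = 1/((2 - 56/5)² + 43516) = 1/((-46/5)² + 43516) = 1/(2116/25 + 43516) = 1/(1090016/25) = 25/1090016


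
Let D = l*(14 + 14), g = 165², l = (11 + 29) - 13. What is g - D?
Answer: 26469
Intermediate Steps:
l = 27 (l = 40 - 13 = 27)
g = 27225
D = 756 (D = 27*(14 + 14) = 27*28 = 756)
g - D = 27225 - 1*756 = 27225 - 756 = 26469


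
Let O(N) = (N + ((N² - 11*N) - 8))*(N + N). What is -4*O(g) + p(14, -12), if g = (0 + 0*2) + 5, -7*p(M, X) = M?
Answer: 1318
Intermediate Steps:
p(M, X) = -M/7
g = 5 (g = (0 + 0) + 5 = 0 + 5 = 5)
O(N) = 2*N*(-8 + N² - 10*N) (O(N) = (N + (-8 + N² - 11*N))*(2*N) = (-8 + N² - 10*N)*(2*N) = 2*N*(-8 + N² - 10*N))
-4*O(g) + p(14, -12) = -8*5*(-8 + 5² - 10*5) - ⅐*14 = -8*5*(-8 + 25 - 50) - 2 = -8*5*(-33) - 2 = -4*(-330) - 2 = 1320 - 2 = 1318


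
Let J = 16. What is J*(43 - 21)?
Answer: 352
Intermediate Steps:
J*(43 - 21) = 16*(43 - 21) = 16*22 = 352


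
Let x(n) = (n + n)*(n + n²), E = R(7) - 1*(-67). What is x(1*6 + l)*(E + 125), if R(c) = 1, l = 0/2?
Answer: 97272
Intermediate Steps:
l = 0 (l = 0*(½) = 0)
E = 68 (E = 1 - 1*(-67) = 1 + 67 = 68)
x(n) = 2*n*(n + n²) (x(n) = (2*n)*(n + n²) = 2*n*(n + n²))
x(1*6 + l)*(E + 125) = (2*(1*6 + 0)²*(1 + (1*6 + 0)))*(68 + 125) = (2*(6 + 0)²*(1 + (6 + 0)))*193 = (2*6²*(1 + 6))*193 = (2*36*7)*193 = 504*193 = 97272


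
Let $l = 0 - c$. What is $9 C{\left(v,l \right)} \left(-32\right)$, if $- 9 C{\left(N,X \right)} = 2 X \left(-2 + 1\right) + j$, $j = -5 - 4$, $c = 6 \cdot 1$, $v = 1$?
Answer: $96$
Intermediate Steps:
$c = 6$
$j = -9$ ($j = -5 - 4 = -9$)
$l = -6$ ($l = 0 - 6 = -6$)
$C{\left(N,X \right)} = 1 + \frac{2 X}{9}$ ($C{\left(N,X \right)} = - \frac{2 X \left(-2 + 1\right) - 9}{9} = - \frac{2 X \left(-1\right) - 9}{9} = - \frac{2 \left(- X\right) - 9}{9} = - \frac{- 2 X - 9}{9} = - \frac{-9 - 2 X}{9} = 1 + \frac{2 X}{9}$)
$9 C{\left(v,l \right)} \left(-32\right) = 9 \left(1 + \frac{2}{9} \left(-6\right)\right) \left(-32\right) = 9 \left(1 - \frac{4}{3}\right) \left(-32\right) = 9 \left(- \frac{1}{3}\right) \left(-32\right) = \left(-3\right) \left(-32\right) = 96$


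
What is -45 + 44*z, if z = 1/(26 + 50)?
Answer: -844/19 ≈ -44.421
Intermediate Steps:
z = 1/76 ≈ 0.013158
-45 + 44*z = -45 + 44*(1/76) = -45 + 11/19 = -844/19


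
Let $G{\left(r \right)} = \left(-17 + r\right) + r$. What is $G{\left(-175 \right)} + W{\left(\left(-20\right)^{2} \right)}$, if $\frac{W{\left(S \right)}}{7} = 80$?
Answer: $193$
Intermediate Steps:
$W{\left(S \right)} = 560$ ($W{\left(S \right)} = 7 \cdot 80 = 560$)
$G{\left(r \right)} = -17 + 2 r$
$G{\left(-175 \right)} + W{\left(\left(-20\right)^{2} \right)} = \left(-17 + 2 \left(-175\right)\right) + 560 = \left(-17 - 350\right) + 560 = -367 + 560 = 193$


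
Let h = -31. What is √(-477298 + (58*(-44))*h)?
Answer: I*√398186 ≈ 631.02*I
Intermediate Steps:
√(-477298 + (58*(-44))*h) = √(-477298 + (58*(-44))*(-31)) = √(-477298 - 2552*(-31)) = √(-477298 + 79112) = √(-398186) = I*√398186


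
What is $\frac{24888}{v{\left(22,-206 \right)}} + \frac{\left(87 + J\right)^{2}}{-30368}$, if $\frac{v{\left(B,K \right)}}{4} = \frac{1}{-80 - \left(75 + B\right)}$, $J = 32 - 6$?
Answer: $- \frac{33444108961}{30368} \approx -1.1013 \cdot 10^{6}$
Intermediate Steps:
$J = 26$ ($J = 32 - 6 = 26$)
$v{\left(B,K \right)} = \frac{4}{-155 - B}$ ($v{\left(B,K \right)} = \frac{4}{-80 - \left(75 + B\right)} = \frac{4}{-155 - B}$)
$\frac{24888}{v{\left(22,-206 \right)}} + \frac{\left(87 + J\right)^{2}}{-30368} = \frac{24888}{\left(-4\right) \frac{1}{155 + 22}} + \frac{\left(87 + 26\right)^{2}}{-30368} = \frac{24888}{\left(-4\right) \frac{1}{177}} + 113^{2} \left(- \frac{1}{30368}\right) = \frac{24888}{\left(-4\right) \frac{1}{177}} + 12769 \left(- \frac{1}{30368}\right) = \frac{24888}{- \frac{4}{177}} - \frac{12769}{30368} = 24888 \left(- \frac{177}{4}\right) - \frac{12769}{30368} = -1101294 - \frac{12769}{30368} = - \frac{33444108961}{30368}$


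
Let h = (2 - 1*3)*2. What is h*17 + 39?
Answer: 5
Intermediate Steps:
h = -2 (h = (2 - 3)*2 = -1*2 = -2)
h*17 + 39 = -2*17 + 39 = -34 + 39 = 5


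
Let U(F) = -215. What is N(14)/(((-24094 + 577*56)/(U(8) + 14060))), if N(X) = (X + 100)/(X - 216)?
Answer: -789165/830018 ≈ -0.95078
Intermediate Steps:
N(X) = (100 + X)/(-216 + X)
N(14)/(((-24094 + 577*56)/(U(8) + 14060))) = ((100 + 14)/(-216 + 14))/(((-24094 + 577*56)/(-215 + 14060))) = (114/(-202))/(((-24094 + 32312)/13845)) = (-1/202*114)/((8218*(1/13845))) = -57/(101*8218/13845) = -57/101*13845/8218 = -789165/830018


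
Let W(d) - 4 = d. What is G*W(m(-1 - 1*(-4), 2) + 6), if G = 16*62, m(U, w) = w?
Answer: 11904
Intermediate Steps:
G = 992
W(d) = 4 + d
G*W(m(-1 - 1*(-4), 2) + 6) = 992*(4 + (2 + 6)) = 992*(4 + 8) = 992*12 = 11904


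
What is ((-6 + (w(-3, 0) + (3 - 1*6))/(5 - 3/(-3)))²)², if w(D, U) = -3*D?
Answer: 625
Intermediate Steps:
((-6 + (w(-3, 0) + (3 - 1*6))/(5 - 3/(-3)))²)² = ((-6 + (-3*(-3) + (3 - 1*6))/(5 - 3/(-3)))²)² = ((-6 + (9 + (3 - 6))/(5 - 3*(-⅓)))²)² = ((-6 + (9 - 3)/(5 + 1))²)² = ((-6 + 6/6)²)² = ((-6 + 6*(⅙))²)² = ((-6 + 1)²)² = ((-5)²)² = 25² = 625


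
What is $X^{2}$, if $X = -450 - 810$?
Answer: $1587600$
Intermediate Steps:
$X = -1260$
$X^{2} = \left(-1260\right)^{2} = 1587600$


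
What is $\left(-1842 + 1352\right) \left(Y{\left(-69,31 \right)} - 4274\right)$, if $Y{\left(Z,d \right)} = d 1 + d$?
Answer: $2063880$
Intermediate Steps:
$Y{\left(Z,d \right)} = 2 d$ ($Y{\left(Z,d \right)} = d + d = 2 d$)
$\left(-1842 + 1352\right) \left(Y{\left(-69,31 \right)} - 4274\right) = \left(-1842 + 1352\right) \left(2 \cdot 31 - 4274\right) = - 490 \left(62 - 4274\right) = \left(-490\right) \left(-4212\right) = 2063880$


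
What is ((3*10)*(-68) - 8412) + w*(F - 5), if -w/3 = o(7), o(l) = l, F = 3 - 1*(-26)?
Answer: -10956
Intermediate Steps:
F = 29 (F = 3 + 26 = 29)
w = -21 (w = -3*7 = -21)
((3*10)*(-68) - 8412) + w*(F - 5) = ((3*10)*(-68) - 8412) - 21*(29 - 5) = (30*(-68) - 8412) - 21*24 = (-2040 - 8412) - 504 = -10452 - 504 = -10956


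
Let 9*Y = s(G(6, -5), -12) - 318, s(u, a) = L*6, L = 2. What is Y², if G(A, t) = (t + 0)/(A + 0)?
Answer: 1156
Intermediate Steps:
G(A, t) = t/A
s(u, a) = 12 (s(u, a) = 2*6 = 12)
Y = -34 (Y = (12 - 318)/9 = (⅑)*(-306) = -34)
Y² = (-34)² = 1156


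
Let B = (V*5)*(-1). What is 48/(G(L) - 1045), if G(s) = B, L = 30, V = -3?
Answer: -24/515 ≈ -0.046602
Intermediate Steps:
B = 15 (B = -3*5*(-1) = -15*(-1) = 15)
G(s) = 15
48/(G(L) - 1045) = 48/(15 - 1045) = 48/(-1030) = 48*(-1/1030) = -24/515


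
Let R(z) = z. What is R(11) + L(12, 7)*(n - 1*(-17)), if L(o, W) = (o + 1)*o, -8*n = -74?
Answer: 4106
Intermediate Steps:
n = 37/4 (n = -⅛*(-74) = 37/4 ≈ 9.2500)
L(o, W) = o*(1 + o) (L(o, W) = (1 + o)*o = o*(1 + o))
R(11) + L(12, 7)*(n - 1*(-17)) = 11 + (12*(1 + 12))*(37/4 - 1*(-17)) = 11 + (12*13)*(37/4 + 17) = 11 + 156*(105/4) = 11 + 4095 = 4106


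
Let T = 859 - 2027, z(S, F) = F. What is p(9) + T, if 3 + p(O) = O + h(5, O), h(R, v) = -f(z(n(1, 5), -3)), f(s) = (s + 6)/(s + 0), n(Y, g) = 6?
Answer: -1161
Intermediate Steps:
f(s) = (6 + s)/s
T = -1168
h(R, v) = 1 (h(R, v) = -(6 - 3)/(-3) = -(-1)*3/3 = -1*(-1) = 1)
p(O) = -2 + O (p(O) = -3 + (O + 1) = -3 + (1 + O) = -2 + O)
p(9) + T = (-2 + 9) - 1168 = 7 - 1168 = -1161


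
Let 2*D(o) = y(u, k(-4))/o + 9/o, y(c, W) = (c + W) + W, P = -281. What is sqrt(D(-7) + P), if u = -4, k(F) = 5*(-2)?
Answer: I*sqrt(54866)/14 ≈ 16.731*I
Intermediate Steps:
k(F) = -10
y(c, W) = c + 2*W (y(c, W) = (W + c) + W = c + 2*W)
D(o) = -15/(2*o) (D(o) = ((-4 + 2*(-10))/o + 9/o)/2 = ((-4 - 20)/o + 9/o)/2 = (-24/o + 9/o)/2 = (-15/o)/2 = -15/(2*o))
sqrt(D(-7) + P) = sqrt(-15/2/(-7) - 281) = sqrt(-15/2*(-1/7) - 281) = sqrt(15/14 - 281) = sqrt(-3919/14) = I*sqrt(54866)/14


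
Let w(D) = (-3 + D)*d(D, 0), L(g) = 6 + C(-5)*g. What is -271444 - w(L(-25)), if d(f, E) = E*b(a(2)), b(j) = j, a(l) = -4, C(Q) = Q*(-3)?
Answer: -271444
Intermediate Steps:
C(Q) = -3*Q
L(g) = 6 + 15*g (L(g) = 6 + (-3*(-5))*g = 6 + 15*g)
d(f, E) = -4*E (d(f, E) = E*(-4) = -4*E)
w(D) = 0 (w(D) = (-3 + D)*(-4*0) = (-3 + D)*0 = 0)
-271444 - w(L(-25)) = -271444 - 1*0 = -271444 + 0 = -271444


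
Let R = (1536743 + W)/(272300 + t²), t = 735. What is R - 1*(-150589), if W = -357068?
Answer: 699191468/4643 ≈ 1.5059e+5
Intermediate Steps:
R = 6741/4643 (R = (1536743 - 357068)/(272300 + 735²) = 1179675/(272300 + 540225) = 1179675/812525 = 1179675*(1/812525) = 6741/4643 ≈ 1.4519)
R - 1*(-150589) = 6741/4643 - 1*(-150589) = 6741/4643 + 150589 = 699191468/4643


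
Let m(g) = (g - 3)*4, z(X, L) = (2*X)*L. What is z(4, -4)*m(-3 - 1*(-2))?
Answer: 512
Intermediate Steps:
z(X, L) = 2*L*X
m(g) = -12 + 4*g (m(g) = (-3 + g)*4 = -12 + 4*g)
z(4, -4)*m(-3 - 1*(-2)) = (2*(-4)*4)*(-12 + 4*(-3 - 1*(-2))) = -32*(-12 + 4*(-3 + 2)) = -32*(-12 + 4*(-1)) = -32*(-12 - 4) = -32*(-16) = 512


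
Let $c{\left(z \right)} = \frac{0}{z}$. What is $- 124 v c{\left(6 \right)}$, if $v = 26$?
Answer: $0$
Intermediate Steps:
$c{\left(z \right)} = 0$
$- 124 v c{\left(6 \right)} = \left(-124\right) 26 \cdot 0 = \left(-3224\right) 0 = 0$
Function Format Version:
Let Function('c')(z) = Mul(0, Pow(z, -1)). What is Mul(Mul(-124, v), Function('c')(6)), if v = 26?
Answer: 0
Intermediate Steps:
Function('c')(z) = 0
Mul(Mul(-124, v), Function('c')(6)) = Mul(Mul(-124, 26), 0) = Mul(-3224, 0) = 0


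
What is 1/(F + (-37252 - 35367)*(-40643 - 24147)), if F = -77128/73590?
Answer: 36795/173119923404386 ≈ 2.1254e-10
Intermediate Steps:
F = -38564/36795 (F = -77128*1/73590 = -38564/36795 ≈ -1.0481)
1/(F + (-37252 - 35367)*(-40643 - 24147)) = 1/(-38564/36795 + (-37252 - 35367)*(-40643 - 24147)) = 1/(-38564/36795 - 72619*(-64790)) = 1/(-38564/36795 + 4704985010) = 1/(173119923404386/36795) = 36795/173119923404386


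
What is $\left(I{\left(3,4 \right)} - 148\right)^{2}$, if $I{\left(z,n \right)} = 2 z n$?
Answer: $15376$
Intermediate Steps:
$I{\left(z,n \right)} = 2 n z$
$\left(I{\left(3,4 \right)} - 148\right)^{2} = \left(2 \cdot 4 \cdot 3 - 148\right)^{2} = \left(24 - 148\right)^{2} = \left(-124\right)^{2} = 15376$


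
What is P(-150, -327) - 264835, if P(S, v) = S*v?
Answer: -215785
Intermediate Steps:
P(-150, -327) - 264835 = -150*(-327) - 264835 = 49050 - 264835 = -215785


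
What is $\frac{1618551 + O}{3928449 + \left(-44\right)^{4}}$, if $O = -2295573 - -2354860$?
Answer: $\frac{1677838}{7676545} \approx 0.21857$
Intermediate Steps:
$O = 59287$ ($O = -2295573 + 2354860 = 59287$)
$\frac{1618551 + O}{3928449 + \left(-44\right)^{4}} = \frac{1618551 + 59287}{3928449 + \left(-44\right)^{4}} = \frac{1677838}{3928449 + 3748096} = \frac{1677838}{7676545}$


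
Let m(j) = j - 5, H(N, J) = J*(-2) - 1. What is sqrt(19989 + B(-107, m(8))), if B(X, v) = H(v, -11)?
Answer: sqrt(20010) ≈ 141.46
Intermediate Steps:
H(N, J) = -1 - 2*J (H(N, J) = -2*J - 1 = -1 - 2*J)
m(j) = -5 + j
B(X, v) = 21 (B(X, v) = -1 - 2*(-11) = -1 + 22 = 21)
sqrt(19989 + B(-107, m(8))) = sqrt(19989 + 21) = sqrt(20010)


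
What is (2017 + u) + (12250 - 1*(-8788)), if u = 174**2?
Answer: 53331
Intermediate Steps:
u = 30276
(2017 + u) + (12250 - 1*(-8788)) = (2017 + 30276) + (12250 - 1*(-8788)) = 32293 + (12250 + 8788) = 32293 + 21038 = 53331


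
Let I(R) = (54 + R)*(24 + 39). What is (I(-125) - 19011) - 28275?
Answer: -51759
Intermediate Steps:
I(R) = 3402 + 63*R (I(R) = (54 + R)*63 = 3402 + 63*R)
(I(-125) - 19011) - 28275 = ((3402 + 63*(-125)) - 19011) - 28275 = ((3402 - 7875) - 19011) - 28275 = (-4473 - 19011) - 28275 = -23484 - 28275 = -51759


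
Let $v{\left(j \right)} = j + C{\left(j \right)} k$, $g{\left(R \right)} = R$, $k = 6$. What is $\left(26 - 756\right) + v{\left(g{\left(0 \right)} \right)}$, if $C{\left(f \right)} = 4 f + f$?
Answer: $-730$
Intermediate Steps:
$C{\left(f \right)} = 5 f$
$v{\left(j \right)} = 31 j$ ($v{\left(j \right)} = j + 5 j 6 = j + 30 j = 31 j$)
$\left(26 - 756\right) + v{\left(g{\left(0 \right)} \right)} = \left(26 - 756\right) + 31 \cdot 0 = \left(26 - 756\right) + 0 = -730 + 0 = -730$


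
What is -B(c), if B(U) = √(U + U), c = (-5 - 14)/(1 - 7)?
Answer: -√57/3 ≈ -2.5166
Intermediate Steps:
c = 19/6 (c = -19/(-6) = -19*(-⅙) = 19/6 ≈ 3.1667)
B(U) = √2*√U (B(U) = √(2*U) = √2*√U)
-B(c) = -√2*√(19/6) = -√2*√114/6 = -√57/3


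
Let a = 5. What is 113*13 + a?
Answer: 1474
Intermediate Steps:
113*13 + a = 113*13 + 5 = 1469 + 5 = 1474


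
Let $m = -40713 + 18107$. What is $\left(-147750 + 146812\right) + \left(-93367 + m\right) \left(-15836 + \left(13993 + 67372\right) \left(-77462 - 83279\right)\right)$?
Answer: $1516776921817935$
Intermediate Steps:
$m = -22606$
$\left(-147750 + 146812\right) + \left(-93367 + m\right) \left(-15836 + \left(13993 + 67372\right) \left(-77462 - 83279\right)\right) = \left(-147750 + 146812\right) + \left(-93367 - 22606\right) \left(-15836 + \left(13993 + 67372\right) \left(-77462 - 83279\right)\right) = -938 - 115973 \left(-15836 + 81365 \left(-160741\right)\right) = -938 - 115973 \left(-15836 - 13078691465\right) = -938 - -1516776921818873 = -938 + 1516776921818873 = 1516776921817935$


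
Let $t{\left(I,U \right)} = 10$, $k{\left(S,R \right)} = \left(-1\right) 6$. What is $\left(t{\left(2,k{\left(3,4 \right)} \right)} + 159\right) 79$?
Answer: $13351$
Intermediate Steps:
$k{\left(S,R \right)} = -6$
$\left(t{\left(2,k{\left(3,4 \right)} \right)} + 159\right) 79 = \left(10 + 159\right) 79 = 169 \cdot 79 = 13351$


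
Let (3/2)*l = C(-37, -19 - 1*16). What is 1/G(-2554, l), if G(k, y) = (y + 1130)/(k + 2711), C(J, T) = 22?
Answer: 471/3434 ≈ 0.13716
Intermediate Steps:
l = 44/3 (l = (⅔)*22 = 44/3 ≈ 14.667)
G(k, y) = (1130 + y)/(2711 + k)
1/G(-2554, l) = 1/((1130 + 44/3)/(2711 - 2554)) = 1/((3434/3)/157) = 1/((1/157)*(3434/3)) = 1/(3434/471) = 471/3434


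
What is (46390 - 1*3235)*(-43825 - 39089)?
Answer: -3578153670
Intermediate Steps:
(46390 - 1*3235)*(-43825 - 39089) = (46390 - 3235)*(-82914) = 43155*(-82914) = -3578153670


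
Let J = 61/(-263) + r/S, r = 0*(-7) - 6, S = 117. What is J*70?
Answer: -203350/10257 ≈ -19.825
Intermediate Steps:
r = -6 (r = 0 - 6 = -6)
J = -2905/10257 (J = 61/(-263) - 6/117 = 61*(-1/263) - 6*1/117 = -61/263 - 2/39 = -2905/10257 ≈ -0.28322)
J*70 = -2905/10257*70 = -203350/10257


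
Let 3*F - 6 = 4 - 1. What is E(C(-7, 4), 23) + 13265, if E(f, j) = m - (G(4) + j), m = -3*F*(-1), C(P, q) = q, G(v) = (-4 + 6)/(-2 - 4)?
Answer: 39754/3 ≈ 13251.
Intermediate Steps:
G(v) = -⅓ (G(v) = 2/(-6) = 2*(-⅙) = -⅓)
F = 3 (F = 2 + (4 - 1)/3 = 2 + (⅓)*3 = 2 + 1 = 3)
m = 9 (m = -3*3*(-1) = -9*(-1) = 9)
E(f, j) = 28/3 - j (E(f, j) = 9 - (-⅓ + j) = 9 + (⅓ - j) = 28/3 - j)
E(C(-7, 4), 23) + 13265 = (28/3 - 1*23) + 13265 = (28/3 - 23) + 13265 = -41/3 + 13265 = 39754/3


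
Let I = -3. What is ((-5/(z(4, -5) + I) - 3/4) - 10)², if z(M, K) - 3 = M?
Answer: 144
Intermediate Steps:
z(M, K) = 3 + M
((-5/(z(4, -5) + I) - 3/4) - 10)² = ((-5/((3 + 4) - 3) - 3/4) - 10)² = ((-5/(7 - 3) - 3*¼) - 10)² = ((-5/(4*1) - ¾) - 10)² = ((-5/4 - ¾) - 10)² = (-2 - 10)² = (-12)² = 144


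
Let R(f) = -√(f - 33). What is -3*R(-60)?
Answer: 3*I*√93 ≈ 28.931*I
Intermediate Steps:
R(f) = -√(-33 + f)
-3*R(-60) = -(-3)*√(-33 - 60) = -(-3)*√(-93) = -(-3)*I*√93 = 3*I*√93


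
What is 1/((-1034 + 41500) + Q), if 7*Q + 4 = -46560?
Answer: 1/33814 ≈ 2.9574e-5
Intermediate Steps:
Q = -6652 (Q = -4/7 + (1/7)*(-46560) = -4/7 - 46560/7 = -6652)
1/((-1034 + 41500) + Q) = 1/((-1034 + 41500) - 6652) = 1/(40466 - 6652) = 1/33814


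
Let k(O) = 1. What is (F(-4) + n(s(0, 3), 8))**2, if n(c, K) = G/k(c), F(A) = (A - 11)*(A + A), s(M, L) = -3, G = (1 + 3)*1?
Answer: 15376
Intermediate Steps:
G = 4 (G = 4*1 = 4)
F(A) = 2*A*(-11 + A) (F(A) = (-11 + A)*(2*A) = 2*A*(-11 + A))
n(c, K) = 4 (n(c, K) = 4/1 = 4*1 = 4)
(F(-4) + n(s(0, 3), 8))**2 = (2*(-4)*(-11 - 4) + 4)**2 = (2*(-4)*(-15) + 4)**2 = (120 + 4)**2 = 124**2 = 15376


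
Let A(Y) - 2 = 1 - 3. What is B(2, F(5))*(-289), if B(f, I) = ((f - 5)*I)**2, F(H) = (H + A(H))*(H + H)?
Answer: -6502500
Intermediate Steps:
A(Y) = 0 (A(Y) = 2 + (1 - 3) = 2 - 2 = 0)
F(H) = 2*H**2 (F(H) = (H + 0)*(H + H) = H*(2*H) = 2*H**2)
B(f, I) = I**2*(-5 + f)**2 (B(f, I) = ((-5 + f)*I)**2 = (I*(-5 + f))**2 = I**2*(-5 + f)**2)
B(2, F(5))*(-289) = ((2*5**2)**2*(-5 + 2)**2)*(-289) = ((2*25)**2*(-3)**2)*(-289) = (50**2*9)*(-289) = (2500*9)*(-289) = 22500*(-289) = -6502500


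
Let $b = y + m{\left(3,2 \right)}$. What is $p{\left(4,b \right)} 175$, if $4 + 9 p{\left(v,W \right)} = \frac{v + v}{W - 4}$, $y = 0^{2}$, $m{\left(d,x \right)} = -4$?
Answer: $- \frac{875}{9} \approx -97.222$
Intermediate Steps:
$y = 0$
$b = -4$ ($b = 0 - 4 = -4$)
$p{\left(v,W \right)} = - \frac{4}{9} + \frac{2 v}{9 \left(-4 + W\right)}$ ($p{\left(v,W \right)} = - \frac{4}{9} + \frac{\left(v + v\right) \frac{1}{W - 4}}{9} = - \frac{4}{9} + \frac{2 v \frac{1}{-4 + W}}{9} = - \frac{4}{9} + \frac{2 v}{9 \left(-4 + W\right)}$)
$p{\left(4,b \right)} 175 = \frac{2 \left(8 + 4 - -8\right)}{9 \left(-4 - 4\right)} 175 = \frac{2 \left(8 + 4 + 8\right)}{9 \left(-8\right)} 175 = \frac{2}{9} \left(- \frac{1}{8}\right) 20 \cdot 175 = \left(- \frac{5}{9}\right) 175 = - \frac{875}{9}$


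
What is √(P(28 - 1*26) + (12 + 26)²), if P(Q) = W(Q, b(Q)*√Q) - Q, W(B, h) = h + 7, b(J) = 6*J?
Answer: √(1449 + 12*√2) ≈ 38.288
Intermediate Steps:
W(B, h) = 7 + h
P(Q) = 7 - Q + 6*Q^(3/2) (P(Q) = (7 + (6*Q)*√Q) - Q = (7 + 6*Q^(3/2)) - Q = 7 - Q + 6*Q^(3/2))
√(P(28 - 1*26) + (12 + 26)²) = √((7 - (28 - 1*26) + 6*(28 - 1*26)^(3/2)) + (12 + 26)²) = √((7 - (28 - 26) + 6*(28 - 26)^(3/2)) + 38²) = √((7 - 1*2 + 6*2^(3/2)) + 1444) = √((7 - 2 + 6*(2*√2)) + 1444) = √((7 - 2 + 12*√2) + 1444) = √((5 + 12*√2) + 1444) = √(1449 + 12*√2)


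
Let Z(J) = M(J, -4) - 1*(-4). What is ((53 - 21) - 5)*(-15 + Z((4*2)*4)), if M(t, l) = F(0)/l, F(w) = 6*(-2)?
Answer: -216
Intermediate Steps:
F(w) = -12
M(t, l) = -12/l
Z(J) = 7 (Z(J) = -12/(-4) - 1*(-4) = -12*(-¼) + 4 = 3 + 4 = 7)
((53 - 21) - 5)*(-15 + Z((4*2)*4)) = ((53 - 21) - 5)*(-15 + 7) = (32 - 5)*(-8) = 27*(-8) = -216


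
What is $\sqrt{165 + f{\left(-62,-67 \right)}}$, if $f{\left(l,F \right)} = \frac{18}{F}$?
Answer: $\frac{\sqrt{739479}}{67} \approx 12.835$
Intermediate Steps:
$\sqrt{165 + f{\left(-62,-67 \right)}} = \sqrt{165 + \frac{18}{-67}} = \sqrt{165 + 18 \left(- \frac{1}{67}\right)} = \sqrt{165 - \frac{18}{67}} = \sqrt{\frac{11037}{67}} = \frac{\sqrt{739479}}{67}$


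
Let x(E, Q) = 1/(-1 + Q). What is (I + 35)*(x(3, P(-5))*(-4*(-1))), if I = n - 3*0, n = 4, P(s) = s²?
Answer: 13/2 ≈ 6.5000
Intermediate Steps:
I = 4 (I = 4 - 3*0 = 4 + 0 = 4)
(I + 35)*(x(3, P(-5))*(-4*(-1))) = (4 + 35)*((-4*(-1))/(-1 + (-5)²)) = 39*(4/(-1 + 25)) = 39*(4/24) = 39*((1/24)*4) = 39*(⅙) = 13/2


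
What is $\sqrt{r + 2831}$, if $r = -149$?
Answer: $3 \sqrt{298} \approx 51.788$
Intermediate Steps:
$\sqrt{r + 2831} = \sqrt{-149 + 2831} = \sqrt{2682} = 3 \sqrt{298}$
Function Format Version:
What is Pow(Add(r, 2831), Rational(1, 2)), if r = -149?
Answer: Mul(3, Pow(298, Rational(1, 2))) ≈ 51.788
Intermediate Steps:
Pow(Add(r, 2831), Rational(1, 2)) = Pow(Add(-149, 2831), Rational(1, 2)) = Pow(2682, Rational(1, 2)) = Mul(3, Pow(298, Rational(1, 2)))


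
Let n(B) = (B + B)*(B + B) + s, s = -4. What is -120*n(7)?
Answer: -23040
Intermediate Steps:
n(B) = -4 + 4*B² (n(B) = (B + B)*(B + B) - 4 = (2*B)*(2*B) - 4 = 4*B² - 4 = -4 + 4*B²)
-120*n(7) = -120*(-4 + 4*7²) = -120*(-4 + 4*49) = -120*(-4 + 196) = -120*192 = -23040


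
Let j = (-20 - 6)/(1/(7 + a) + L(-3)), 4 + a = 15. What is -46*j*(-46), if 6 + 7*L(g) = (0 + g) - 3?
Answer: 6932016/209 ≈ 33168.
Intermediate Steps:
a = 11 (a = -4 + 15 = 11)
L(g) = -9/7 + g/7 (L(g) = -6/7 + ((0 + g) - 3)/7 = -6/7 + (g - 3)/7 = -6/7 + (-3 + g)/7 = -6/7 + (-3/7 + g/7) = -9/7 + g/7)
j = 3276/209 (j = (-20 - 6)/(1/(7 + 11) + (-9/7 + (1/7)*(-3))) = -26/(1/18 + (-9/7 - 3/7)) = -26/(1/18 - 12/7) = -26/(-209/126) = -26*(-126/209) = 3276/209 ≈ 15.675)
-46*j*(-46) = -46*3276/209*(-46) = -150696/209*(-46) = 6932016/209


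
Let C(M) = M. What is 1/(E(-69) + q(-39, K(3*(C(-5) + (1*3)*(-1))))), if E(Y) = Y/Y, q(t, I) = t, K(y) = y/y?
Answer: -1/38 ≈ -0.026316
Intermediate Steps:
K(y) = 1
E(Y) = 1
1/(E(-69) + q(-39, K(3*(C(-5) + (1*3)*(-1))))) = 1/(1 - 39) = 1/(-38) = -1/38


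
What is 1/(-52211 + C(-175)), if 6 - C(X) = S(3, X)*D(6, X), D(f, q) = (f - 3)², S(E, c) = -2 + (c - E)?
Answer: -1/50585 ≈ -1.9769e-5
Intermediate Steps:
S(E, c) = -2 + c - E
D(f, q) = (-3 + f)²
C(X) = 51 - 9*X (C(X) = 6 - (-2 + X - 1*3)*(-3 + 6)² = 6 - (-2 + X - 3)*3² = 6 - (-5 + X)*9 = 6 - (-45 + 9*X) = 6 + (45 - 9*X) = 51 - 9*X)
1/(-52211 + C(-175)) = 1/(-52211 + (51 - 9*(-175))) = 1/(-52211 + (51 + 1575)) = 1/(-52211 + 1626) = 1/(-50585) = -1/50585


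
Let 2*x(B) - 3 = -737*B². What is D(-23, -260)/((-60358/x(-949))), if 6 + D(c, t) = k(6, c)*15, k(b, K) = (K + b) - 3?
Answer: -50776334451/30179 ≈ -1.6825e+6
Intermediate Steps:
k(b, K) = -3 + K + b
x(B) = 3/2 - 737*B²/2 (x(B) = 3/2 + (-737*B²)/2 = 3/2 - 737*B²/2)
D(c, t) = 39 + 15*c (D(c, t) = -6 + (-3 + c + 6)*15 = -6 + (3 + c)*15 = -6 + (45 + 15*c) = 39 + 15*c)
D(-23, -260)/((-60358/x(-949))) = (39 + 15*(-23))/((-60358/(3/2 - 737/2*(-949)²))) = (39 - 345)/((-60358/(3/2 - 737/2*900601))) = -306/((-60358/(3/2 - 663742937/2))) = -306/((-60358/(-331871467))) = -306/((-60358*(-1/331871467))) = -306/60358/331871467 = -306*331871467/60358 = -50776334451/30179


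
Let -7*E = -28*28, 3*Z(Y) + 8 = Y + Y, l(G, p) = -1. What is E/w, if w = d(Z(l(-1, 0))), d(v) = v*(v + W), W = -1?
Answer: 504/65 ≈ 7.7538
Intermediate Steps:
Z(Y) = -8/3 + 2*Y/3 (Z(Y) = -8/3 + (Y + Y)/3 = -8/3 + (2*Y)/3 = -8/3 + 2*Y/3)
d(v) = v*(-1 + v) (d(v) = v*(v - 1) = v*(-1 + v))
w = 130/9 (w = (-8/3 + (⅔)*(-1))*(-1 + (-8/3 + (⅔)*(-1))) = (-8/3 - ⅔)*(-1 + (-8/3 - ⅔)) = -10*(-1 - 10/3)/3 = -10/3*(-13/3) = 130/9 ≈ 14.444)
E = 112 (E = -(-4)*28 = -⅐*(-784) = 112)
E/w = 112/(130/9) = 112*(9/130) = 504/65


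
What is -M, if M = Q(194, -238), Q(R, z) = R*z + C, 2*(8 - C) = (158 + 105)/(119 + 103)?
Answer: 20497079/444 ≈ 46165.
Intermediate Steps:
C = 3289/444 (C = 8 - (158 + 105)/(2*(119 + 103)) = 8 - 263/(2*222) = 8 - ½*263/222 = 8 - 263/444 = 3289/444 ≈ 7.4077)
Q(R, z) = 3289/444 + R*z (Q(R, z) = R*z + 3289/444 = 3289/444 + R*z)
M = -20497079/444 (M = 3289/444 + 194*(-238) = 3289/444 - 46172 = -20497079/444 ≈ -46165.)
-M = -1*(-20497079/444) = 20497079/444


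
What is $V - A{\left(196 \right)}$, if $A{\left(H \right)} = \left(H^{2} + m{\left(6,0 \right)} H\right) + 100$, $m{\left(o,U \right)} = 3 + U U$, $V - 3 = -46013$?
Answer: $-85114$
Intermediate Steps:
$V = -46010$ ($V = 3 - 46013 = -46010$)
$m{\left(o,U \right)} = 3 + U^{2}$
$A{\left(H \right)} = 100 + H^{2} + 3 H$ ($A{\left(H \right)} = \left(H^{2} + \left(3 + 0^{2}\right) H\right) + 100 = \left(H^{2} + \left(3 + 0\right) H\right) + 100 = \left(H^{2} + 3 H\right) + 100 = 100 + H^{2} + 3 H$)
$V - A{\left(196 \right)} = -46010 - \left(100 + 196^{2} + 3 \cdot 196\right) = -46010 - \left(100 + 38416 + 588\right) = -46010 - 39104 = -85114$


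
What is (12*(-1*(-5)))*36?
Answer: 2160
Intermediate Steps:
(12*(-1*(-5)))*36 = (12*5)*36 = 60*36 = 2160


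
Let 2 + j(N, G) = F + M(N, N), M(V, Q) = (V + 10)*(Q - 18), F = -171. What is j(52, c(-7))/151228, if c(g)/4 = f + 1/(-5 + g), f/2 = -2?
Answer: 1935/151228 ≈ 0.012795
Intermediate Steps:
f = -4 (f = 2*(-2) = -4)
M(V, Q) = (-18 + Q)*(10 + V) (M(V, Q) = (10 + V)*(-18 + Q) = (-18 + Q)*(10 + V))
c(g) = -16 + 4/(-5 + g) (c(g) = 4*(-4 + 1/(-5 + g)) = -16 + 4/(-5 + g))
j(N, G) = -353 + N**2 - 8*N (j(N, G) = -2 + (-171 + (-180 - 18*N + 10*N + N*N)) = -2 + (-171 + (-180 - 18*N + 10*N + N**2)) = -2 + (-171 + (-180 + N**2 - 8*N)) = -2 + (-351 + N**2 - 8*N) = -353 + N**2 - 8*N)
j(52, c(-7))/151228 = (-353 + 52**2 - 8*52)/151228 = (-353 + 2704 - 416)*(1/151228) = 1935*(1/151228) = 1935/151228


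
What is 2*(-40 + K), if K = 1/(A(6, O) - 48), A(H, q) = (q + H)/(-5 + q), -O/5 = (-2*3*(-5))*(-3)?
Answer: -836605/10452 ≈ -80.043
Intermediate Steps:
O = 450 (O = -5*-2*3*(-5)*(-3) = -5*(-6*(-5))*(-3) = -150*(-3) = -5*(-90) = 450)
A(H, q) = (H + q)/(-5 + q)
K = -445/20904 (K = 1/((6 + 450)/(-5 + 450) - 48) = 1/(456/445 - 48) = 1/(-20904/445) = -445/20904 ≈ -0.021288)
2*(-40 + K) = 2*(-40 - 445/20904) = 2*(-836605/20904) = -836605/10452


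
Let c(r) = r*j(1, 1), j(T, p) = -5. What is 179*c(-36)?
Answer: 32220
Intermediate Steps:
c(r) = -5*r (c(r) = r*(-5) = -5*r)
179*c(-36) = 179*(-5*(-36)) = 179*180 = 32220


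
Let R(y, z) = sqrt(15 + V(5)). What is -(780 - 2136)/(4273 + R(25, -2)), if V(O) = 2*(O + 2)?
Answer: 1448547/4564625 - 339*sqrt(29)/4564625 ≈ 0.31694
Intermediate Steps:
V(O) = 4 + 2*O (V(O) = 2*(2 + O) = 4 + 2*O)
R(y, z) = sqrt(29) (R(y, z) = sqrt(15 + (4 + 2*5)) = sqrt(15 + (4 + 10)) = sqrt(15 + 14) = sqrt(29))
-(780 - 2136)/(4273 + R(25, -2)) = -(780 - 2136)/(4273 + sqrt(29)) = -(-1356)/(4273 + sqrt(29)) = 1356/(4273 + sqrt(29))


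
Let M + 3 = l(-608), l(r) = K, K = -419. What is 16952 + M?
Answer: 16530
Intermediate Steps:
l(r) = -419
M = -422 (M = -3 - 419 = -422)
16952 + M = 16952 - 422 = 16530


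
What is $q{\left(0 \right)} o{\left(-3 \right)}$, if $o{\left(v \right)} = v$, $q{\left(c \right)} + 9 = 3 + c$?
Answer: $18$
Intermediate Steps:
$q{\left(c \right)} = -6 + c$ ($q{\left(c \right)} = -9 + \left(3 + c\right) = -6 + c$)
$q{\left(0 \right)} o{\left(-3 \right)} = \left(-6 + 0\right) \left(-3\right) = \left(-6\right) \left(-3\right) = 18$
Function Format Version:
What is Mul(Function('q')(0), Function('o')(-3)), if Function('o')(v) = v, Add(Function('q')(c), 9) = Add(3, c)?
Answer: 18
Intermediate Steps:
Function('q')(c) = Add(-6, c) (Function('q')(c) = Add(-9, Add(3, c)) = Add(-6, c))
Mul(Function('q')(0), Function('o')(-3)) = Mul(Add(-6, 0), -3) = Mul(-6, -3) = 18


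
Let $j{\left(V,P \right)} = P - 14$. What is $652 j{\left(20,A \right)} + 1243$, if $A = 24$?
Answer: $7763$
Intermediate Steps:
$j{\left(V,P \right)} = -14 + P$
$652 j{\left(20,A \right)} + 1243 = 652 \left(-14 + 24\right) + 1243 = 652 \cdot 10 + 1243 = 6520 + 1243 = 7763$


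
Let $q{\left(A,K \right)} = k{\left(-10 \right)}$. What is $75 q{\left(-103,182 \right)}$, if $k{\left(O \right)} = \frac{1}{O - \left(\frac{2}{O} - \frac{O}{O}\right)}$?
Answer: $- \frac{375}{44} \approx -8.5227$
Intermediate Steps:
$k{\left(O \right)} = \frac{1}{1 + O - \frac{2}{O}}$ ($k{\left(O \right)} = \frac{1}{O + \left(- \frac{2}{O} + 1\right)} = \frac{1}{O + \left(1 - \frac{2}{O}\right)} = \frac{1}{1 + O - \frac{2}{O}}$)
$q{\left(A,K \right)} = - \frac{5}{44}$ ($q{\left(A,K \right)} = - \frac{10}{-2 - 10 + \left(-10\right)^{2}} = - \frac{10}{-2 - 10 + 100} = - \frac{10}{88} = \left(-10\right) \frac{1}{88} = - \frac{5}{44}$)
$75 q{\left(-103,182 \right)} = 75 \left(- \frac{5}{44}\right) = - \frac{375}{44}$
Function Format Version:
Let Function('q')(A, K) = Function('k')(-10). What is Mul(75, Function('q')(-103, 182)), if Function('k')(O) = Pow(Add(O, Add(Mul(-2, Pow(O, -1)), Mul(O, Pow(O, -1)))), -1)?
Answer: Rational(-375, 44) ≈ -8.5227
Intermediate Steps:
Function('k')(O) = Pow(Add(1, O, Mul(-2, Pow(O, -1))), -1) (Function('k')(O) = Pow(Add(O, Add(Mul(-2, Pow(O, -1)), 1)), -1) = Pow(Add(O, Add(1, Mul(-2, Pow(O, -1)))), -1) = Pow(Add(1, O, Mul(-2, Pow(O, -1))), -1))
Function('q')(A, K) = Rational(-5, 44) (Function('q')(A, K) = Mul(-10, Pow(Add(-2, -10, Pow(-10, 2)), -1)) = Mul(-10, Pow(Add(-2, -10, 100), -1)) = Mul(-10, Pow(88, -1)) = Mul(-10, Rational(1, 88)) = Rational(-5, 44))
Mul(75, Function('q')(-103, 182)) = Mul(75, Rational(-5, 44)) = Rational(-375, 44)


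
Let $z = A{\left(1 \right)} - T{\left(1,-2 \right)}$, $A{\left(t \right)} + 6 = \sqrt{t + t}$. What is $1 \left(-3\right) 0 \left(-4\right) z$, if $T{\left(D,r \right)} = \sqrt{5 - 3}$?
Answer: $0$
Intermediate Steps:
$A{\left(t \right)} = -6 + \sqrt{2} \sqrt{t}$ ($A{\left(t \right)} = -6 + \sqrt{t + t} = -6 + \sqrt{2 t} = -6 + \sqrt{2} \sqrt{t}$)
$T{\left(D,r \right)} = \sqrt{2}$
$z = -6$ ($z = \left(-6 + \sqrt{2} \sqrt{1}\right) - \sqrt{2} = \left(-6 + \sqrt{2} \cdot 1\right) - \sqrt{2} = \left(-6 + \sqrt{2}\right) - \sqrt{2} = -6$)
$1 \left(-3\right) 0 \left(-4\right) z = 1 \left(-3\right) 0 \left(-4\right) \left(-6\right) = \left(-3\right) 0 \left(-4\right) \left(-6\right) = 0 \left(-4\right) \left(-6\right) = 0 \left(-6\right) = 0$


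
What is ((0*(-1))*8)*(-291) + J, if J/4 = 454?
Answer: 1816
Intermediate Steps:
J = 1816 (J = 4*454 = 1816)
((0*(-1))*8)*(-291) + J = ((0*(-1))*8)*(-291) + 1816 = (0*8)*(-291) + 1816 = 0*(-291) + 1816 = 0 + 1816 = 1816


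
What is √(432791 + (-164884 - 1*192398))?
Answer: 7*√1541 ≈ 274.79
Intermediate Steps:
√(432791 + (-164884 - 1*192398)) = √(432791 + (-164884 - 192398)) = √(432791 - 357282) = √75509 = 7*√1541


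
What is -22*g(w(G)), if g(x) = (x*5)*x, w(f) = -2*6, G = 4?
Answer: -15840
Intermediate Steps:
w(f) = -12
g(x) = 5*x**2 (g(x) = (5*x)*x = 5*x**2)
-22*g(w(G)) = -110*(-12)**2 = -110*144 = -22*720 = -15840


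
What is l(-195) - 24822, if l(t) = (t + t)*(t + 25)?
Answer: 41478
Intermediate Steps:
l(t) = 2*t*(25 + t) (l(t) = (2*t)*(25 + t) = 2*t*(25 + t))
l(-195) - 24822 = 2*(-195)*(25 - 195) - 24822 = 2*(-195)*(-170) - 24822 = 66300 - 24822 = 41478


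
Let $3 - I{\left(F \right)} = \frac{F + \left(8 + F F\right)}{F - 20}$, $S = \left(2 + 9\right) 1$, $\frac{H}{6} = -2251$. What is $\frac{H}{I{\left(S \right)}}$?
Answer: $- \frac{121554}{167} \approx -727.87$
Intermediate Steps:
$H = -13506$ ($H = 6 \left(-2251\right) = -13506$)
$S = 11$ ($S = 11 \cdot 1 = 11$)
$I{\left(F \right)} = 3 - \frac{8 + F + F^{2}}{-20 + F}$ ($I{\left(F \right)} = 3 - \frac{F + \left(8 + F F\right)}{F - 20} = 3 - \frac{F + \left(8 + F^{2}\right)}{-20 + F} = 3 - \frac{8 + F + F^{2}}{-20 + F}$)
$\frac{H}{I{\left(S \right)}} = - \frac{13506}{\frac{1}{-20 + 11} \left(-68 - 11^{2} + 2 \cdot 11\right)} = - \frac{13506}{\frac{1}{-9} \left(-68 - 121 + 22\right)} = - \frac{13506}{\left(- \frac{1}{9}\right) \left(-68 - 121 + 22\right)} = - \frac{13506}{\left(- \frac{1}{9}\right) \left(-167\right)} = - \frac{13506}{\frac{167}{9}} = \left(-13506\right) \frac{9}{167} = - \frac{121554}{167}$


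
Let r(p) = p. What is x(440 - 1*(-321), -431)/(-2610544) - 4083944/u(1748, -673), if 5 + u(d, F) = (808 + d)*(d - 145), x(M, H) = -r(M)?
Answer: -10658197488393/10696085341072 ≈ -0.99646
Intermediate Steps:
x(M, H) = -M
u(d, F) = -5 + (-145 + d)*(808 + d) (u(d, F) = -5 + (808 + d)*(d - 145) = -5 + (808 + d)*(-145 + d) = -5 + (-145 + d)*(808 + d))
x(440 - 1*(-321), -431)/(-2610544) - 4083944/u(1748, -673) = -(440 - 1*(-321))/(-2610544) - 4083944/(-117165 + 1748² + 663*1748) = -(440 + 321)*(-1/2610544) - 4083944/(-117165 + 3055504 + 1158924) = -1*761*(-1/2610544) - 4083944/4097263 = -761*(-1/2610544) - 4083944*1/4097263 = 761/2610544 - 4083944/4097263 = -10658197488393/10696085341072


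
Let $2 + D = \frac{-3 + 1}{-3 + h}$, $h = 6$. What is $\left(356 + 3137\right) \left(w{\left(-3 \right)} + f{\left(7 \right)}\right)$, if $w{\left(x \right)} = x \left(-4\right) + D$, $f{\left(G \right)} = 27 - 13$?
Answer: $\frac{244510}{3} \approx 81503.0$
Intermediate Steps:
$f{\left(G \right)} = 14$ ($f{\left(G \right)} = 27 - 13 = 14$)
$D = - \frac{8}{3}$ ($D = -2 + \frac{-3 + 1}{-3 + 6} = -2 - \frac{2}{3} = - \frac{8}{3} \approx -2.6667$)
$w{\left(x \right)} = - \frac{8}{3} - 4 x$ ($w{\left(x \right)} = x \left(-4\right) - \frac{8}{3} = - 4 x - \frac{8}{3} = - \frac{8}{3} - 4 x$)
$\left(356 + 3137\right) \left(w{\left(-3 \right)} + f{\left(7 \right)}\right) = \left(356 + 3137\right) \left(\left(- \frac{8}{3} - -12\right) + 14\right) = 3493 \left(\left(- \frac{8}{3} + 12\right) + 14\right) = 3493 \left(\frac{28}{3} + 14\right) = 3493 \cdot \frac{70}{3} = \frac{244510}{3}$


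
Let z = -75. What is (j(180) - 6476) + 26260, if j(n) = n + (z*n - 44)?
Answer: 6420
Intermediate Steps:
j(n) = -44 - 74*n (j(n) = n + (-75*n - 44) = n + (-44 - 75*n) = -44 - 74*n)
(j(180) - 6476) + 26260 = ((-44 - 74*180) - 6476) + 26260 = ((-44 - 13320) - 6476) + 26260 = (-13364 - 6476) + 26260 = -19840 + 26260 = 6420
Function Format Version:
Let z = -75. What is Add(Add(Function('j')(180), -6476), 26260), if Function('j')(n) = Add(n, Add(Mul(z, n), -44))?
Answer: 6420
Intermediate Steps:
Function('j')(n) = Add(-44, Mul(-74, n)) (Function('j')(n) = Add(n, Add(Mul(-75, n), -44)) = Add(n, Add(-44, Mul(-75, n))) = Add(-44, Mul(-74, n)))
Add(Add(Function('j')(180), -6476), 26260) = Add(Add(Add(-44, Mul(-74, 180)), -6476), 26260) = Add(Add(Add(-44, -13320), -6476), 26260) = Add(Add(-13364, -6476), 26260) = Add(-19840, 26260) = 6420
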